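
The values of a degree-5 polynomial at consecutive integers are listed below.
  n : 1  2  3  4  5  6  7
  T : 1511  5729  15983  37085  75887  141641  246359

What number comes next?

405173

4218, 10254, 21102, 38802, 65754, 104718
6036, 10848, 17700, 26952, 38964
4812, 6852, 9252, 12012
2040, 2400, 2760
360, 360
The fifth differences are constant (360).
2760 + 360 = 3120;  12012 + 3120 = 15132;  38964 + 15132 = 54096;  104718 + 54096 = 158814;  246359 + 158814 = 405173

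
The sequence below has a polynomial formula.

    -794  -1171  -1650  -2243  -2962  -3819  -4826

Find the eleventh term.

-10594

-377, -479, -593, -719, -857, -1007
-102, -114, -126, -138, -150
-12, -12, -12, -12
Constant third difference = -12, so extend:
-150 − 12 = -162;  -1007 − 162 = -1169;  -4826 − 1169 = -5995
-162 − 12 = -174;  -1169 − 174 = -1343;  -5995 − 1343 = -7338
-174 − 12 = -186;  -1343 − 186 = -1529;  -7338 − 1529 = -8867
-186 − 12 = -198;  -1529 − 198 = -1727;  -8867 − 1727 = -10594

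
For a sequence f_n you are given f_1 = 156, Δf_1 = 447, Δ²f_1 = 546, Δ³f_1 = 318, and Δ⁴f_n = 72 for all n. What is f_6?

Build the table forward from the leading diagonal:
Δ⁴: 72, 72, 72, 72, 72, 72
Δ³: 318, 390, 462, 534, 606, 678
Δ²: 546, 864, 1254, 1716, 2250, 2856
Δ: 447, 993, 1857, 3111, 4827, 7077
f: 156, 603, 1596, 3453, 6564, 11391

11391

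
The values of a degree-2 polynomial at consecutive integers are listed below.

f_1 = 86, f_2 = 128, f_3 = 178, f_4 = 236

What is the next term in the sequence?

302

First differences: 42  50  58
Second differences: 8  8
Constant second difference = 8, so extend:
58 + 8 = 66;  236 + 66 = 302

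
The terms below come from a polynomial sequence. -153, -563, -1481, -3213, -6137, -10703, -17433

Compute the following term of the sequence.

-26921

First differences: -410, -918, -1732, -2924, -4566, -6730
Second differences: -508, -814, -1192, -1642, -2164
Third differences: -306, -378, -450, -522
Fourth differences: -72, -72, -72
Fourth differences constant at -72.
-522 − 72 = -594;  -2164 − 594 = -2758;  -6730 − 2758 = -9488;  -17433 − 9488 = -26921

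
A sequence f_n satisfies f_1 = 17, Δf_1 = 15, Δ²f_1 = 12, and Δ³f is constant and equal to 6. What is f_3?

59

Build the table forward from the leading diagonal:
D3: 6  6  6
D2: 12  18  24
D1: 15  27  45
f: 17  32  59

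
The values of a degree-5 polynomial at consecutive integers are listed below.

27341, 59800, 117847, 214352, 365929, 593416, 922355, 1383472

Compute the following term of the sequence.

Δ: 32459 , 58047 , 96505 , 151577 , 227487 , 328939 , 461117
Δ²: 25588 , 38458 , 55072 , 75910 , 101452 , 132178
Δ³: 12870 , 16614 , 20838 , 25542 , 30726
Δ⁴: 3744 , 4224 , 4704 , 5184
Δ⁵: 480 , 480 , 480
Constant fifth difference = 480, so extend:
5184 + 480 = 5664;  30726 + 5664 = 36390;  132178 + 36390 = 168568;  461117 + 168568 = 629685;  1383472 + 629685 = 2013157

2013157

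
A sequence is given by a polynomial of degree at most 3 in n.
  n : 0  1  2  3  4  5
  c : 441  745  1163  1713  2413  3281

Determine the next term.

4335

D1: 304  418  550  700  868
D2: 114  132  150  168
D3: 18  18  18
Constant third difference = 18, so extend:
168 + 18 = 186;  868 + 186 = 1054;  3281 + 1054 = 4335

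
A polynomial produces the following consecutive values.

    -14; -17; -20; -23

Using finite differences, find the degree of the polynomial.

1

Δ: -3, -3, -3
The first differences are constant, so the polynomial has degree 1.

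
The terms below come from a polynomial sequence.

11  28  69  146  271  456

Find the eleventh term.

2701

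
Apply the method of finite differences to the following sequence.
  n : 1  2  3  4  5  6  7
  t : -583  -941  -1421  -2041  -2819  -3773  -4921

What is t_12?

-14201

First differences: -358  -480  -620  -778  -954  -1148
Second differences: -122  -140  -158  -176  -194
Third differences: -18  -18  -18  -18
Third differences constant at -18.
-194 − 18 = -212;  -1148 − 212 = -1360;  -4921 − 1360 = -6281
-212 − 18 = -230;  -1360 − 230 = -1590;  -6281 − 1590 = -7871
-230 − 18 = -248;  -1590 − 248 = -1838;  -7871 − 1838 = -9709
-248 − 18 = -266;  -1838 − 266 = -2104;  -9709 − 2104 = -11813
-266 − 18 = -284;  -2104 − 284 = -2388;  -11813 − 2388 = -14201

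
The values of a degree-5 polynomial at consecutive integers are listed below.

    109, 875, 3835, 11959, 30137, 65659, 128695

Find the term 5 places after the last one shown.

Δ: 766  2960  8124  18178  35522  63036
Δ²: 2194  5164  10054  17344  27514
Δ³: 2970  4890  7290  10170
Δ⁴: 1920  2400  2880
Δ⁵: 480  480
Fifth differences constant at 480.
2880 + 480 = 3360;  10170 + 3360 = 13530;  27514 + 13530 = 41044;  63036 + 41044 = 104080;  128695 + 104080 = 232775
3360 + 480 = 3840;  13530 + 3840 = 17370;  41044 + 17370 = 58414;  104080 + 58414 = 162494;  232775 + 162494 = 395269
3840 + 480 = 4320;  17370 + 4320 = 21690;  58414 + 21690 = 80104;  162494 + 80104 = 242598;  395269 + 242598 = 637867
4320 + 480 = 4800;  21690 + 4800 = 26490;  80104 + 26490 = 106594;  242598 + 106594 = 349192;  637867 + 349192 = 987059
4800 + 480 = 5280;  26490 + 5280 = 31770;  106594 + 31770 = 138364;  349192 + 138364 = 487556;  987059 + 487556 = 1474615

1474615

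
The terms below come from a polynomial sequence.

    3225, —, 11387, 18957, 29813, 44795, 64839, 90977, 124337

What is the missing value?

Using the last 7 terms:
Δ: 7570  10856  14982  20044  26138  33360
Δ²: 3286  4126  5062  6094  7222
Δ³: 840  936  1032  1128
Δ⁴: 96  96  96
Constant fourth difference = 96.
Extend backward: 840 − 96 = 744;  3286 − 744 = 2542;  7570 − 2542 = 5028;  11387 − 5028 = 6359

6359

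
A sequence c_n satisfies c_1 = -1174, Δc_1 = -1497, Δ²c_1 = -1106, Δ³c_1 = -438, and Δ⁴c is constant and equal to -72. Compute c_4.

Build the table forward from the leading diagonal:
D4: -72, -72, -72, -72
D3: -438, -510, -582, -654
D2: -1106, -1544, -2054, -2636
D1: -1497, -2603, -4147, -6201
c: -1174, -2671, -5274, -9421

-9421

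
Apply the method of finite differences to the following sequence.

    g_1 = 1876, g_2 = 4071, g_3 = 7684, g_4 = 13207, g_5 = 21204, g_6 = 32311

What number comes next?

47236

First differences: 2195, 3613, 5523, 7997, 11107
Second differences: 1418, 1910, 2474, 3110
Third differences: 492, 564, 636
Fourth differences: 72, 72
Fourth differences constant at 72.
636 + 72 = 708;  3110 + 708 = 3818;  11107 + 3818 = 14925;  32311 + 14925 = 47236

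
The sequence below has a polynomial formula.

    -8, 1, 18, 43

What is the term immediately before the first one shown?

9, 17, 25
8, 8
The second differences are constant at 8.
Work back: 9 − 8 = 1;  -8 − 1 = -9

-9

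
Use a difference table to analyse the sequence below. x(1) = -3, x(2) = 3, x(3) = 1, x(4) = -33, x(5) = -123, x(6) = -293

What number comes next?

D1: 6, -2, -34, -90, -170
D2: -8, -32, -56, -80
D3: -24, -24, -24
Third differences constant at -24.
-80 − 24 = -104;  -170 − 104 = -274;  -293 − 274 = -567

-567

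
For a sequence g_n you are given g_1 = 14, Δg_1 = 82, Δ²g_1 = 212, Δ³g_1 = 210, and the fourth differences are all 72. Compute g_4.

1106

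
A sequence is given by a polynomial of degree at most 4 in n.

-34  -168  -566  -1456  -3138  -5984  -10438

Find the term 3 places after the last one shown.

-38968

D1: -134  -398  -890  -1682  -2846  -4454
D2: -264  -492  -792  -1164  -1608
D3: -228  -300  -372  -444
D4: -72  -72  -72
The fourth differences are constant (-72).
-444 − 72 = -516;  -1608 − 516 = -2124;  -4454 − 2124 = -6578;  -10438 − 6578 = -17016
-516 − 72 = -588;  -2124 − 588 = -2712;  -6578 − 2712 = -9290;  -17016 − 9290 = -26306
-588 − 72 = -660;  -2712 − 660 = -3372;  -9290 − 3372 = -12662;  -26306 − 12662 = -38968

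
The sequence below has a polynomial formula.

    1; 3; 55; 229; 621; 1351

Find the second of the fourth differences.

First differences: 2, 52, 174, 392, 730
Second differences: 50, 122, 218, 338
Third differences: 72, 96, 120
Fourth differences: 24, 24

24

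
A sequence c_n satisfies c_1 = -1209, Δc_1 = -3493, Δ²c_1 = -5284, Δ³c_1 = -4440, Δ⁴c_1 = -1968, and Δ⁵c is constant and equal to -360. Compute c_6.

Build the table forward from the leading diagonal:
Δ⁵: -360  -360  -360  -360  -360  -360
Δ⁴: -1968  -2328  -2688  -3048  -3408  -3768
Δ³: -4440  -6408  -8736  -11424  -14472  -17880
Δ²: -5284  -9724  -16132  -24868  -36292  -50764
Δ: -3493  -8777  -18501  -34633  -59501  -95793
c: -1209  -4702  -13479  -31980  -66613  -126114

-126114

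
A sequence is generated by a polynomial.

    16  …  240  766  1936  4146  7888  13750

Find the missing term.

Using the last 6 terms:
D1: 526, 1170, 2210, 3742, 5862
D2: 644, 1040, 1532, 2120
D3: 396, 492, 588
D4: 96, 96
Constant fourth difference = 96.
Extend backward: 396 − 96 = 300;  644 − 300 = 344;  526 − 344 = 182;  240 − 182 = 58

58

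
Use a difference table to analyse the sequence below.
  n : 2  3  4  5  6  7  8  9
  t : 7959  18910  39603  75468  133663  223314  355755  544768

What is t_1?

2808

10951  20693  35865  58195  89651  132441  189013
9742  15172  22330  31456  42790  56572
5430  7158  9126  11334  13782
1728  1968  2208  2448
240  240  240
The fifth differences are constant at 240.
Work back: 1728 − 240 = 1488;  5430 − 1488 = 3942;  9742 − 3942 = 5800;  10951 − 5800 = 5151;  7959 − 5151 = 2808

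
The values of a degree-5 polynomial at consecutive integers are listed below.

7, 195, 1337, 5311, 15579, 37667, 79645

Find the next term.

Δ: 188 , 1142 , 3974 , 10268 , 22088 , 41978
Δ²: 954 , 2832 , 6294 , 11820 , 19890
Δ³: 1878 , 3462 , 5526 , 8070
Δ⁴: 1584 , 2064 , 2544
Δ⁵: 480 , 480
Constant fifth difference = 480, so extend:
2544 + 480 = 3024;  8070 + 3024 = 11094;  19890 + 11094 = 30984;  41978 + 30984 = 72962;  79645 + 72962 = 152607

152607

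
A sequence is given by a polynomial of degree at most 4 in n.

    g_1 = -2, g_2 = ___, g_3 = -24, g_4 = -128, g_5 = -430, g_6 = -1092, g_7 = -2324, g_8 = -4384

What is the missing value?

-4

Using the last 6 terms:
Δ: -104  -302  -662  -1232  -2060
Δ²: -198  -360  -570  -828
Δ³: -162  -210  -258
Δ⁴: -48  -48
Constant fourth difference = -48.
Extend backward: -162 + 48 = -114;  -198 + 114 = -84;  -104 + 84 = -20;  -24 + 20 = -4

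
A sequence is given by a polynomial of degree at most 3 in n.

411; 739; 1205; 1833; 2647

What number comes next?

328, 466, 628, 814
138, 162, 186
24, 24
Third differences constant at 24.
186 + 24 = 210;  814 + 210 = 1024;  2647 + 1024 = 3671

3671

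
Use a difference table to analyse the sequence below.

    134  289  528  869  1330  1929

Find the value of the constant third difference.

18

D1: 155, 239, 341, 461, 599
D2: 84, 102, 120, 138
D3: 18, 18, 18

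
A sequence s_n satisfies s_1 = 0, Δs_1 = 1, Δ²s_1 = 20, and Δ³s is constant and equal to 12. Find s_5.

172

Build the table forward from the leading diagonal:
Δ³: 12  12  12  12  12
Δ²: 20  32  44  56  68
Δ: 1  21  53  97  153
s: 0  1  22  75  172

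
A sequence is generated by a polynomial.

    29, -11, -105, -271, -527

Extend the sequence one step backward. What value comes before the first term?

33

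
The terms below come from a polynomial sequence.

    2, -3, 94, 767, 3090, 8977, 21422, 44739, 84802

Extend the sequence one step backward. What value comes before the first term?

-5

Δ: -5  97  673  2323  5887  12445  23317  40063
Δ²: 102  576  1650  3564  6558  10872  16746
Δ³: 474  1074  1914  2994  4314  5874
Δ⁴: 600  840  1080  1320  1560
Δ⁵: 240  240  240  240
The fifth differences are constant at 240.
Work back: 600 − 240 = 360;  474 − 360 = 114;  102 − 114 = -12;  -5 + 12 = 7;  2 − 7 = -5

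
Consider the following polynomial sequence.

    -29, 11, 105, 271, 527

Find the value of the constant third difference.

Δ: 40, 94, 166, 256
Δ²: 54, 72, 90
Δ³: 18, 18

18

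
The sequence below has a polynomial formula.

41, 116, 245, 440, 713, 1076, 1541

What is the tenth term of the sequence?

3668

Δ: 75 , 129 , 195 , 273 , 363 , 465
Δ²: 54 , 66 , 78 , 90 , 102
Δ³: 12 , 12 , 12 , 12
Third differences constant at 12.
102 + 12 = 114;  465 + 114 = 579;  1541 + 579 = 2120
114 + 12 = 126;  579 + 126 = 705;  2120 + 705 = 2825
126 + 12 = 138;  705 + 138 = 843;  2825 + 843 = 3668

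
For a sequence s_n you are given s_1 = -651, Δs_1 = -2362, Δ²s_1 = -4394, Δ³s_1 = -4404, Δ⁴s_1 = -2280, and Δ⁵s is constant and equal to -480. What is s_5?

Build the table forward from the leading diagonal:
Δ⁵: -480, -480, -480, -480, -480
Δ⁴: -2280, -2760, -3240, -3720, -4200
Δ³: -4404, -6684, -9444, -12684, -16404
Δ²: -4394, -8798, -15482, -24926, -37610
Δ: -2362, -6756, -15554, -31036, -55962
s: -651, -3013, -9769, -25323, -56359

-56359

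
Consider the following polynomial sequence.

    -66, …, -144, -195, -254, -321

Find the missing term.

Using the last 4 terms:
Δ: -51, -59, -67
Δ²: -8, -8
Constant second difference = -8.
Extend backward: -51 + 8 = -43;  -144 + 43 = -101

-101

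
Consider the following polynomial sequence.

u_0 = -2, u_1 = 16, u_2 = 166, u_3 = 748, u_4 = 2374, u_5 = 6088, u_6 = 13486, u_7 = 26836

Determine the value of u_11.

215356

Δ: 18, 150, 582, 1626, 3714, 7398, 13350
Δ²: 132, 432, 1044, 2088, 3684, 5952
Δ³: 300, 612, 1044, 1596, 2268
Δ⁴: 312, 432, 552, 672
Δ⁵: 120, 120, 120
Fifth differences constant at 120.
672 + 120 = 792;  2268 + 792 = 3060;  5952 + 3060 = 9012;  13350 + 9012 = 22362;  26836 + 22362 = 49198
792 + 120 = 912;  3060 + 912 = 3972;  9012 + 3972 = 12984;  22362 + 12984 = 35346;  49198 + 35346 = 84544
912 + 120 = 1032;  3972 + 1032 = 5004;  12984 + 5004 = 17988;  35346 + 17988 = 53334;  84544 + 53334 = 137878
1032 + 120 = 1152;  5004 + 1152 = 6156;  17988 + 6156 = 24144;  53334 + 24144 = 77478;  137878 + 77478 = 215356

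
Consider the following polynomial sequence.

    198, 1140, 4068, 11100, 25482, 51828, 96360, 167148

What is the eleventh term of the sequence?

650508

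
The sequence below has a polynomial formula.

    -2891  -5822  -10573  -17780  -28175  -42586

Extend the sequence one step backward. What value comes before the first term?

-1240

Δ: -2931, -4751, -7207, -10395, -14411
Δ²: -1820, -2456, -3188, -4016
Δ³: -636, -732, -828
Δ⁴: -96, -96
The fourth differences are constant at -96.
Work back: -636 + 96 = -540;  -1820 + 540 = -1280;  -2931 + 1280 = -1651;  -2891 + 1651 = -1240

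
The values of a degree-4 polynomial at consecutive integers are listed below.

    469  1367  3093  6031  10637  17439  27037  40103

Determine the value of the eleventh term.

107909

898 , 1726 , 2938 , 4606 , 6802 , 9598 , 13066
828 , 1212 , 1668 , 2196 , 2796 , 3468
384 , 456 , 528 , 600 , 672
72 , 72 , 72 , 72
Constant fourth difference = 72, so extend:
672 + 72 = 744;  3468 + 744 = 4212;  13066 + 4212 = 17278;  40103 + 17278 = 57381
744 + 72 = 816;  4212 + 816 = 5028;  17278 + 5028 = 22306;  57381 + 22306 = 79687
816 + 72 = 888;  5028 + 888 = 5916;  22306 + 5916 = 28222;  79687 + 28222 = 107909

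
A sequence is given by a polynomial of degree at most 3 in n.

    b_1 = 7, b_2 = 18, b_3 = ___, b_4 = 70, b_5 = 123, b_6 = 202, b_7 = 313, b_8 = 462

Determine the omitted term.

Using the last 5 terms:
First differences: 53  79  111  149
Second differences: 26  32  38
Third differences: 6  6
Constant third difference = 6.
Extend backward: 26 − 6 = 20;  53 − 20 = 33;  70 − 33 = 37

37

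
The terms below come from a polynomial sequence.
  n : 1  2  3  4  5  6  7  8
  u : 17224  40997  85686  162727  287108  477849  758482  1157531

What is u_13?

6337276

23773, 44689, 77041, 124381, 190741, 280633, 399049
20916, 32352, 47340, 66360, 89892, 118416
11436, 14988, 19020, 23532, 28524
3552, 4032, 4512, 4992
480, 480, 480
Constant fifth difference = 480, so extend:
4992 + 480 = 5472;  28524 + 5472 = 33996;  118416 + 33996 = 152412;  399049 + 152412 = 551461;  1157531 + 551461 = 1708992
5472 + 480 = 5952;  33996 + 5952 = 39948;  152412 + 39948 = 192360;  551461 + 192360 = 743821;  1708992 + 743821 = 2452813
5952 + 480 = 6432;  39948 + 6432 = 46380;  192360 + 46380 = 238740;  743821 + 238740 = 982561;  2452813 + 982561 = 3435374
6432 + 480 = 6912;  46380 + 6912 = 53292;  238740 + 53292 = 292032;  982561 + 292032 = 1274593;  3435374 + 1274593 = 4709967
6912 + 480 = 7392;  53292 + 7392 = 60684;  292032 + 60684 = 352716;  1274593 + 352716 = 1627309;  4709967 + 1627309 = 6337276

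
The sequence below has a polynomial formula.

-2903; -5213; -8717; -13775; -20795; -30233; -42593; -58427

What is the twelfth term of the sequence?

Δ: -2310  -3504  -5058  -7020  -9438  -12360  -15834
Δ²: -1194  -1554  -1962  -2418  -2922  -3474
Δ³: -360  -408  -456  -504  -552
Δ⁴: -48  -48  -48  -48
Fourth differences constant at -48.
-552 − 48 = -600;  -3474 − 600 = -4074;  -15834 − 4074 = -19908;  -58427 − 19908 = -78335
-600 − 48 = -648;  -4074 − 648 = -4722;  -19908 − 4722 = -24630;  -78335 − 24630 = -102965
-648 − 48 = -696;  -4722 − 696 = -5418;  -24630 − 5418 = -30048;  -102965 − 30048 = -133013
-696 − 48 = -744;  -5418 − 744 = -6162;  -30048 − 6162 = -36210;  -133013 − 36210 = -169223

-169223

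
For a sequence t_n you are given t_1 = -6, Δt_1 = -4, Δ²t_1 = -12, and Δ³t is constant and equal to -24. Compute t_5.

-190

Build the table forward from the leading diagonal:
Δ³: -24  -24  -24  -24  -24
Δ²: -12  -36  -60  -84  -108
Δ: -4  -16  -52  -112  -196
t: -6  -10  -26  -78  -190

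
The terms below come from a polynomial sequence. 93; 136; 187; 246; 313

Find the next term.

388

Δ: 43, 51, 59, 67
Δ²: 8, 8, 8
Second differences constant at 8.
67 + 8 = 75;  313 + 75 = 388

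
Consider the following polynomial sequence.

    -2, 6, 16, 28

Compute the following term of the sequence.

42

First differences: 8, 10, 12
Second differences: 2, 2
The second differences are constant (2).
12 + 2 = 14;  28 + 14 = 42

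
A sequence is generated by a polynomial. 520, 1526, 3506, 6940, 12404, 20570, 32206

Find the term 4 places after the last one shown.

132170

Δ: 1006, 1980, 3434, 5464, 8166, 11636
Δ²: 974, 1454, 2030, 2702, 3470
Δ³: 480, 576, 672, 768
Δ⁴: 96, 96, 96
Fourth differences constant at 96.
768 + 96 = 864;  3470 + 864 = 4334;  11636 + 4334 = 15970;  32206 + 15970 = 48176
864 + 96 = 960;  4334 + 960 = 5294;  15970 + 5294 = 21264;  48176 + 21264 = 69440
960 + 96 = 1056;  5294 + 1056 = 6350;  21264 + 6350 = 27614;  69440 + 27614 = 97054
1056 + 96 = 1152;  6350 + 1152 = 7502;  27614 + 7502 = 35116;  97054 + 35116 = 132170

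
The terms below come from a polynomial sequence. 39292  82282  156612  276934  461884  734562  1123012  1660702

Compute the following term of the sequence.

2387004

42990  74330  120322  184950  272678  388450  537690
31340  45992  64628  87728  115772  149240
14652  18636  23100  28044  33468
3984  4464  4944  5424
480  480  480
Fifth differences constant at 480.
5424 + 480 = 5904;  33468 + 5904 = 39372;  149240 + 39372 = 188612;  537690 + 188612 = 726302;  1660702 + 726302 = 2387004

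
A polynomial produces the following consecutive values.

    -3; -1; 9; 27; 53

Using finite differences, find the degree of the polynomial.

2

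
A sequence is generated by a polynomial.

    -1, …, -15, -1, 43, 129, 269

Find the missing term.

-11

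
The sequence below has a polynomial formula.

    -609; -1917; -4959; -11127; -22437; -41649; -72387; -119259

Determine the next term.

-187977

Δ: -1308, -3042, -6168, -11310, -19212, -30738, -46872
Δ²: -1734, -3126, -5142, -7902, -11526, -16134
Δ³: -1392, -2016, -2760, -3624, -4608
Δ⁴: -624, -744, -864, -984
Δ⁵: -120, -120, -120
Fifth differences constant at -120.
-984 − 120 = -1104;  -4608 − 1104 = -5712;  -16134 − 5712 = -21846;  -46872 − 21846 = -68718;  -119259 − 68718 = -187977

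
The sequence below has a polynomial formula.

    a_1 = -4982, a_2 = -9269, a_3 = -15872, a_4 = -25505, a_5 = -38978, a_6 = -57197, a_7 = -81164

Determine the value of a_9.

First differences: -4287, -6603, -9633, -13473, -18219, -23967
Second differences: -2316, -3030, -3840, -4746, -5748
Third differences: -714, -810, -906, -1002
Fourth differences: -96, -96, -96
The fourth differences are constant (-96).
-1002 − 96 = -1098;  -5748 − 1098 = -6846;  -23967 − 6846 = -30813;  -81164 − 30813 = -111977
-1098 − 96 = -1194;  -6846 − 1194 = -8040;  -30813 − 8040 = -38853;  -111977 − 38853 = -150830

-150830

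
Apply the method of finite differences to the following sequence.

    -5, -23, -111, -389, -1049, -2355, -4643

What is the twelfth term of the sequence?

-47613

-18, -88, -278, -660, -1306, -2288
-70, -190, -382, -646, -982
-120, -192, -264, -336
-72, -72, -72
Fourth differences constant at -72.
-336 − 72 = -408;  -982 − 408 = -1390;  -2288 − 1390 = -3678;  -4643 − 3678 = -8321
-408 − 72 = -480;  -1390 − 480 = -1870;  -3678 − 1870 = -5548;  -8321 − 5548 = -13869
-480 − 72 = -552;  -1870 − 552 = -2422;  -5548 − 2422 = -7970;  -13869 − 7970 = -21839
-552 − 72 = -624;  -2422 − 624 = -3046;  -7970 − 3046 = -11016;  -21839 − 11016 = -32855
-624 − 72 = -696;  -3046 − 696 = -3742;  -11016 − 3742 = -14758;  -32855 − 14758 = -47613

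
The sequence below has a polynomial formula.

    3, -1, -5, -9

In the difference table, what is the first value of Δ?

-4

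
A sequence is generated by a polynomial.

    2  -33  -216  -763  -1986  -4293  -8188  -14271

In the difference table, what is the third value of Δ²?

-676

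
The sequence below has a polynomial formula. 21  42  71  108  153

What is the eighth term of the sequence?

336

First differences: 21 , 29 , 37 , 45
Second differences: 8 , 8 , 8
Second differences constant at 8.
45 + 8 = 53;  153 + 53 = 206
53 + 8 = 61;  206 + 61 = 267
61 + 8 = 69;  267 + 69 = 336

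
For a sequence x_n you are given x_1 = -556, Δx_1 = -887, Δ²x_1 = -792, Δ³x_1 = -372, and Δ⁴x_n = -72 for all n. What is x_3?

Build the table forward from the leading diagonal:
Fourth differences: -72  -72  -72
Third differences: -372  -444  -516
Second differences: -792  -1164  -1608
First differences: -887  -1679  -2843
x: -556  -1443  -3122

-3122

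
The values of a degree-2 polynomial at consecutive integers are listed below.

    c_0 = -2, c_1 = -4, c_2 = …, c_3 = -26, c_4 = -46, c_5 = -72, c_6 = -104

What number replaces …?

-12

Using the last 4 terms:
First differences: -20  -26  -32
Second differences: -6  -6
Constant second difference = -6.
Extend backward: -20 + 6 = -14;  -26 + 14 = -12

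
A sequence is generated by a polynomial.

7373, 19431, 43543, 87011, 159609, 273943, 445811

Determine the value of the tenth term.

1520039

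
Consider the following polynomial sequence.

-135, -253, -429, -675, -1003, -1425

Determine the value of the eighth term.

-2599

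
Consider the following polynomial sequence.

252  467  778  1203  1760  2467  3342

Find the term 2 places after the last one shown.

215, 311, 425, 557, 707, 875
96, 114, 132, 150, 168
18, 18, 18, 18
The third differences are constant (18).
168 + 18 = 186;  875 + 186 = 1061;  3342 + 1061 = 4403
186 + 18 = 204;  1061 + 204 = 1265;  4403 + 1265 = 5668

5668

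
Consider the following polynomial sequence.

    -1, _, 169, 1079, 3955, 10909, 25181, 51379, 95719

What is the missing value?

Using the last 7 terms:
Δ: 910, 2876, 6954, 14272, 26198, 44340
Δ²: 1966, 4078, 7318, 11926, 18142
Δ³: 2112, 3240, 4608, 6216
Δ⁴: 1128, 1368, 1608
Δ⁵: 240, 240
Constant fifth difference = 240.
Extend backward: 1128 − 240 = 888;  2112 − 888 = 1224;  1966 − 1224 = 742;  910 − 742 = 168;  169 − 168 = 1

1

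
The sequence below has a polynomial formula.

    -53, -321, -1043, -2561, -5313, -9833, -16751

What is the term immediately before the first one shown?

7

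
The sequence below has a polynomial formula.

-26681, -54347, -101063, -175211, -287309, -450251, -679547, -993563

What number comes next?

-1413761

-27666  -46716  -74148  -112098  -162942  -229296  -314016
-19050  -27432  -37950  -50844  -66354  -84720
-8382  -10518  -12894  -15510  -18366
-2136  -2376  -2616  -2856
-240  -240  -240
The fifth differences are constant (-240).
-2856 − 240 = -3096;  -18366 − 3096 = -21462;  -84720 − 21462 = -106182;  -314016 − 106182 = -420198;  -993563 − 420198 = -1413761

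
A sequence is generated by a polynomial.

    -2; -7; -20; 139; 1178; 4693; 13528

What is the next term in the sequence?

32135

D1: -5, -13, 159, 1039, 3515, 8835
D2: -8, 172, 880, 2476, 5320
D3: 180, 708, 1596, 2844
D4: 528, 888, 1248
D5: 360, 360
Constant fifth difference = 360, so extend:
1248 + 360 = 1608;  2844 + 1608 = 4452;  5320 + 4452 = 9772;  8835 + 9772 = 18607;  13528 + 18607 = 32135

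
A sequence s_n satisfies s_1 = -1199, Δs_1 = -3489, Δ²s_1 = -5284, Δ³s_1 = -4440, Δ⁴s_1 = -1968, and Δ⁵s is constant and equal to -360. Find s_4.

-31958

Build the table forward from the leading diagonal:
D5: -360  -360  -360  -360
D4: -1968  -2328  -2688  -3048
D3: -4440  -6408  -8736  -11424
D2: -5284  -9724  -16132  -24868
D1: -3489  -8773  -18497  -34629
s: -1199  -4688  -13461  -31958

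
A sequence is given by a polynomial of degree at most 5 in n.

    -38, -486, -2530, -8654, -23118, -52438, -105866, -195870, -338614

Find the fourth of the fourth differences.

Δ: -448, -2044, -6124, -14464, -29320, -53428, -90004, -142744
Δ²: -1596, -4080, -8340, -14856, -24108, -36576, -52740
Δ³: -2484, -4260, -6516, -9252, -12468, -16164
Δ⁴: -1776, -2256, -2736, -3216, -3696
Δ⁵: -480, -480, -480, -480

-3216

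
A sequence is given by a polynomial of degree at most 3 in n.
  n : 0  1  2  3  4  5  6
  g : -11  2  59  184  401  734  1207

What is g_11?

6512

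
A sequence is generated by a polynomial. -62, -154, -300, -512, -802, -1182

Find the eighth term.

-2260

Δ: -92, -146, -212, -290, -380
Δ²: -54, -66, -78, -90
Δ³: -12, -12, -12
The third differences are constant (-12).
-90 − 12 = -102;  -380 − 102 = -482;  -1182 − 482 = -1664
-102 − 12 = -114;  -482 − 114 = -596;  -1664 − 596 = -2260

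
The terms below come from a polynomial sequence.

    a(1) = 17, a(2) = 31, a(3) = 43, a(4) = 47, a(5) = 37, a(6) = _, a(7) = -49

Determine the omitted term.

7

Using the first 5 terms:
First differences: 14  12  4  -10
Second differences: -2  -8  -14
Third differences: -6  -6
Constant third difference = -6.
Extend forward: -14 − 6 = -20;  -10 − 20 = -30;  37 − 30 = 7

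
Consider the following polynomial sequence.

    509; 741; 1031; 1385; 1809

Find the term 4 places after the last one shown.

4325

232, 290, 354, 424
58, 64, 70
6, 6
Third differences constant at 6.
70 + 6 = 76;  424 + 76 = 500;  1809 + 500 = 2309
76 + 6 = 82;  500 + 82 = 582;  2309 + 582 = 2891
82 + 6 = 88;  582 + 88 = 670;  2891 + 670 = 3561
88 + 6 = 94;  670 + 94 = 764;  3561 + 764 = 4325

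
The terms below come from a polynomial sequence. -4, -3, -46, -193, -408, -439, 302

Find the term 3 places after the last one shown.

20597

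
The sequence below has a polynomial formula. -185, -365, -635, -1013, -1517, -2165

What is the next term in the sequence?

-2975

First differences: -180, -270, -378, -504, -648
Second differences: -90, -108, -126, -144
Third differences: -18, -18, -18
Constant third difference = -18, so extend:
-144 − 18 = -162;  -648 − 162 = -810;  -2165 − 810 = -2975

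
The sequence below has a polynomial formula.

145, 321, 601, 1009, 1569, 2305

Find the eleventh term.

Δ: 176, 280, 408, 560, 736
Δ²: 104, 128, 152, 176
Δ³: 24, 24, 24
Third differences constant at 24.
176 + 24 = 200;  736 + 200 = 936;  2305 + 936 = 3241
200 + 24 = 224;  936 + 224 = 1160;  3241 + 1160 = 4401
224 + 24 = 248;  1160 + 248 = 1408;  4401 + 1408 = 5809
248 + 24 = 272;  1408 + 272 = 1680;  5809 + 1680 = 7489
272 + 24 = 296;  1680 + 296 = 1976;  7489 + 1976 = 9465

9465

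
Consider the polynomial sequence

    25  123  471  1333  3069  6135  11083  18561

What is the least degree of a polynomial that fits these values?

First differences: 98, 348, 862, 1736, 3066, 4948, 7478
Second differences: 250, 514, 874, 1330, 1882, 2530
Third differences: 264, 360, 456, 552, 648
Fourth differences: 96, 96, 96, 96
The fourth differences are constant, so the polynomial has degree 4.

4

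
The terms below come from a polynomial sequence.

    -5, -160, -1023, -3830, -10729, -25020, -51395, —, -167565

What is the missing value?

-96178

Using the first 7 terms:
D1: -155, -863, -2807, -6899, -14291, -26375
D2: -708, -1944, -4092, -7392, -12084
D3: -1236, -2148, -3300, -4692
D4: -912, -1152, -1392
D5: -240, -240
Constant fifth difference = -240.
Extend forward: -1392 − 240 = -1632;  -4692 − 1632 = -6324;  -12084 − 6324 = -18408;  -26375 − 18408 = -44783;  -51395 − 44783 = -96178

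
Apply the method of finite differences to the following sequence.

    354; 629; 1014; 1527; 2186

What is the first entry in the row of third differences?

First differences: 275, 385, 513, 659
Second differences: 110, 128, 146
Third differences: 18, 18

18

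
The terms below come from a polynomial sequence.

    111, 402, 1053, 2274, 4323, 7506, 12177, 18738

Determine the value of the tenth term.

39378

Δ: 291  651  1221  2049  3183  4671  6561
Δ²: 360  570  828  1134  1488  1890
Δ³: 210  258  306  354  402
Δ⁴: 48  48  48  48
Constant fourth difference = 48, so extend:
402 + 48 = 450;  1890 + 450 = 2340;  6561 + 2340 = 8901;  18738 + 8901 = 27639
450 + 48 = 498;  2340 + 498 = 2838;  8901 + 2838 = 11739;  27639 + 11739 = 39378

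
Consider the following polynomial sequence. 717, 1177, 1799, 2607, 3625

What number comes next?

4877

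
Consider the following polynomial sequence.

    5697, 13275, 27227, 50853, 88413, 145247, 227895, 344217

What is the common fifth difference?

First differences: 7578, 13952, 23626, 37560, 56834, 82648, 116322
Second differences: 6374, 9674, 13934, 19274, 25814, 33674
Third differences: 3300, 4260, 5340, 6540, 7860
Fourth differences: 960, 1080, 1200, 1320
Fifth differences: 120, 120, 120

120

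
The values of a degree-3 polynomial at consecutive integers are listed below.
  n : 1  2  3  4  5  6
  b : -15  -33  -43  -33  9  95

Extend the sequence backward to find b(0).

-1

First differences: -18  -10  10  42  86
Second differences: 8  20  32  44
Third differences: 12  12  12
The third differences are constant at 12.
Work back: 8 − 12 = -4;  -18 + 4 = -14;  -15 + 14 = -1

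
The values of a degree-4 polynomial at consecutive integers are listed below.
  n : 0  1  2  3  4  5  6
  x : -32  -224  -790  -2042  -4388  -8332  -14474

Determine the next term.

First differences: -192, -566, -1252, -2346, -3944, -6142
Second differences: -374, -686, -1094, -1598, -2198
Third differences: -312, -408, -504, -600
Fourth differences: -96, -96, -96
Constant fourth difference = -96, so extend:
-600 − 96 = -696;  -2198 − 696 = -2894;  -6142 − 2894 = -9036;  -14474 − 9036 = -23510

-23510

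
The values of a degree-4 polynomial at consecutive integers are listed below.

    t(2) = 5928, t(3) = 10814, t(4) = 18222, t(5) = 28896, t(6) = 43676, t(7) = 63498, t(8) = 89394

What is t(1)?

2916

4886, 7408, 10674, 14780, 19822, 25896
2522, 3266, 4106, 5042, 6074
744, 840, 936, 1032
96, 96, 96
The fourth differences are constant at 96.
Work back: 744 − 96 = 648;  2522 − 648 = 1874;  4886 − 1874 = 3012;  5928 − 3012 = 2916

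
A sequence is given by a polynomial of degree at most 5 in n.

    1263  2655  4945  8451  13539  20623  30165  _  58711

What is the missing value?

42675

Using the first 7 terms:
First differences: 1392, 2290, 3506, 5088, 7084, 9542
Second differences: 898, 1216, 1582, 1996, 2458
Third differences: 318, 366, 414, 462
Fourth differences: 48, 48, 48
Constant fourth difference = 48.
Extend forward: 462 + 48 = 510;  2458 + 510 = 2968;  9542 + 2968 = 12510;  30165 + 12510 = 42675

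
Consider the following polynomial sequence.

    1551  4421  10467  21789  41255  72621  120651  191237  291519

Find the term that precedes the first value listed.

2870, 6046, 11322, 19466, 31366, 48030, 70586, 100282
3176, 5276, 8144, 11900, 16664, 22556, 29696
2100, 2868, 3756, 4764, 5892, 7140
768, 888, 1008, 1128, 1248
120, 120, 120, 120
The fifth differences are constant at 120.
Work back: 768 − 120 = 648;  2100 − 648 = 1452;  3176 − 1452 = 1724;  2870 − 1724 = 1146;  1551 − 1146 = 405

405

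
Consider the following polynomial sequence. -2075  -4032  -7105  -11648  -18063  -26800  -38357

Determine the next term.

Δ: -1957, -3073, -4543, -6415, -8737, -11557
Δ²: -1116, -1470, -1872, -2322, -2820
Δ³: -354, -402, -450, -498
Δ⁴: -48, -48, -48
Fourth differences constant at -48.
-498 − 48 = -546;  -2820 − 546 = -3366;  -11557 − 3366 = -14923;  -38357 − 14923 = -53280

-53280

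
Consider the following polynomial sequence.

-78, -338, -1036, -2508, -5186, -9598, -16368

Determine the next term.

Δ: -260  -698  -1472  -2678  -4412  -6770
Δ²: -438  -774  -1206  -1734  -2358
Δ³: -336  -432  -528  -624
Δ⁴: -96  -96  -96
Fourth differences constant at -96.
-624 − 96 = -720;  -2358 − 720 = -3078;  -6770 − 3078 = -9848;  -16368 − 9848 = -26216

-26216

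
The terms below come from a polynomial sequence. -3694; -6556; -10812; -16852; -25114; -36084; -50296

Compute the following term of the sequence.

-68332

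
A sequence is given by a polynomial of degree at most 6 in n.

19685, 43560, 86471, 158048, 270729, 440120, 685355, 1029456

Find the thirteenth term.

D1: 23875  42911  71577  112681  169391  245235  344101
D2: 19036  28666  41104  56710  75844  98866
D3: 9630  12438  15606  19134  23022
D4: 2808  3168  3528  3888
D5: 360  360  360
The fifth differences are constant (360).
3888 + 360 = 4248;  23022 + 4248 = 27270;  98866 + 27270 = 126136;  344101 + 126136 = 470237;  1029456 + 470237 = 1499693
4248 + 360 = 4608;  27270 + 4608 = 31878;  126136 + 31878 = 158014;  470237 + 158014 = 628251;  1499693 + 628251 = 2127944
4608 + 360 = 4968;  31878 + 4968 = 36846;  158014 + 36846 = 194860;  628251 + 194860 = 823111;  2127944 + 823111 = 2951055
4968 + 360 = 5328;  36846 + 5328 = 42174;  194860 + 42174 = 237034;  823111 + 237034 = 1060145;  2951055 + 1060145 = 4011200
5328 + 360 = 5688;  42174 + 5688 = 47862;  237034 + 47862 = 284896;  1060145 + 284896 = 1345041;  4011200 + 1345041 = 5356241

5356241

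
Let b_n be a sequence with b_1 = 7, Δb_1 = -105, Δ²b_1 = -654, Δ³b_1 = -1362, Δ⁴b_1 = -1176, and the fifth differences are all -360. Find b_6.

Build the table forward from the leading diagonal:
Δ⁵: -360, -360, -360, -360, -360, -360
Δ⁴: -1176, -1536, -1896, -2256, -2616, -2976
Δ³: -1362, -2538, -4074, -5970, -8226, -10842
Δ²: -654, -2016, -4554, -8628, -14598, -22824
Δ: -105, -759, -2775, -7329, -15957, -30555
b: 7, -98, -857, -3632, -10961, -26918

-26918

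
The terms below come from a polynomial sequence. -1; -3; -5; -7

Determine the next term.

-9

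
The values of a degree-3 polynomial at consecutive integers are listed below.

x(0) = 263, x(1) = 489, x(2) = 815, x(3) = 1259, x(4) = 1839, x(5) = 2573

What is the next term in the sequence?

First differences: 226, 326, 444, 580, 734
Second differences: 100, 118, 136, 154
Third differences: 18, 18, 18
Third differences constant at 18.
154 + 18 = 172;  734 + 172 = 906;  2573 + 906 = 3479

3479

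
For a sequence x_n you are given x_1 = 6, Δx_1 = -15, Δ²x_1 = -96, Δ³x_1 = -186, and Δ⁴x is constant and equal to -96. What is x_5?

Build the table forward from the leading diagonal:
D4: -96, -96, -96, -96, -96
D3: -186, -282, -378, -474, -570
D2: -96, -282, -564, -942, -1416
D1: -15, -111, -393, -957, -1899
x: 6, -9, -120, -513, -1470

-1470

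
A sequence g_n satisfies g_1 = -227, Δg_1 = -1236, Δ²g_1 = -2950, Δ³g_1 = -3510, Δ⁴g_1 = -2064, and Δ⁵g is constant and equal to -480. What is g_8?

-275999

Build the table forward from the leading diagonal:
Fifth differences: -480  -480  -480  -480  -480  -480  -480  -480
Fourth differences: -2064  -2544  -3024  -3504  -3984  -4464  -4944  -5424
Third differences: -3510  -5574  -8118  -11142  -14646  -18630  -23094  -28038
Second differences: -2950  -6460  -12034  -20152  -31294  -45940  -64570  -87664
First differences: -1236  -4186  -10646  -22680  -42832  -74126  -120066  -184636
g: -227  -1463  -5649  -16295  -38975  -81807  -155933  -275999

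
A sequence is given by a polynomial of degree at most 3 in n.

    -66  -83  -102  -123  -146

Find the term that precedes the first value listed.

-51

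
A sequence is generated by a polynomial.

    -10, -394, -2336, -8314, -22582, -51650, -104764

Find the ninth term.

-384  -1942  -5978  -14268  -29068  -53114
-1558  -4036  -8290  -14800  -24046
-2478  -4254  -6510  -9246
-1776  -2256  -2736
-480  -480
Constant fifth difference = -480, so extend:
-2736 − 480 = -3216;  -9246 − 3216 = -12462;  -24046 − 12462 = -36508;  -53114 − 36508 = -89622;  -104764 − 89622 = -194386
-3216 − 480 = -3696;  -12462 − 3696 = -16158;  -36508 − 16158 = -52666;  -89622 − 52666 = -142288;  -194386 − 142288 = -336674

-336674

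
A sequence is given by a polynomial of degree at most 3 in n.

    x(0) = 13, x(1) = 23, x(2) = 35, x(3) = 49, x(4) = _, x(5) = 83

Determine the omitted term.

65

Using the first 4 terms:
First differences: 10, 12, 14
Second differences: 2, 2
Constant second difference = 2.
Extend forward: 14 + 2 = 16;  49 + 16 = 65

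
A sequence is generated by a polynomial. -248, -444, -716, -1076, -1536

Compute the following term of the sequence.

-2108

Δ: -196  -272  -360  -460
Δ²: -76  -88  -100
Δ³: -12  -12
The third differences are constant (-12).
-100 − 12 = -112;  -460 − 112 = -572;  -1536 − 572 = -2108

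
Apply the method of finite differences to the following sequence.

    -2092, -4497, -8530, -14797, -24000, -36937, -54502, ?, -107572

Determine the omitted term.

Using the first 7 terms:
-2405  -4033  -6267  -9203  -12937  -17565
-1628  -2234  -2936  -3734  -4628
-606  -702  -798  -894
-96  -96  -96
Constant fourth difference = -96.
Extend forward: -894 − 96 = -990;  -4628 − 990 = -5618;  -17565 − 5618 = -23183;  -54502 − 23183 = -77685

-77685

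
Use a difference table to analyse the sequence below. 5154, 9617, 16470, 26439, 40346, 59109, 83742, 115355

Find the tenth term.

204441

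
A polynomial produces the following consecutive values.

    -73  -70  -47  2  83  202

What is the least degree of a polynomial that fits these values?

3

3, 23, 49, 81, 119
20, 26, 32, 38
6, 6, 6
The third differences are constant, so the polynomial has degree 3.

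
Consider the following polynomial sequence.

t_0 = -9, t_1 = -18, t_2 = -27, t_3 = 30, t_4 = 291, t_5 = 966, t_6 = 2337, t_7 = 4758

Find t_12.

50043

-9 , -9 , 57 , 261 , 675 , 1371 , 2421
0 , 66 , 204 , 414 , 696 , 1050
66 , 138 , 210 , 282 , 354
72 , 72 , 72 , 72
Constant fourth difference = 72, so extend:
354 + 72 = 426;  1050 + 426 = 1476;  2421 + 1476 = 3897;  4758 + 3897 = 8655
426 + 72 = 498;  1476 + 498 = 1974;  3897 + 1974 = 5871;  8655 + 5871 = 14526
498 + 72 = 570;  1974 + 570 = 2544;  5871 + 2544 = 8415;  14526 + 8415 = 22941
570 + 72 = 642;  2544 + 642 = 3186;  8415 + 3186 = 11601;  22941 + 11601 = 34542
642 + 72 = 714;  3186 + 714 = 3900;  11601 + 3900 = 15501;  34542 + 15501 = 50043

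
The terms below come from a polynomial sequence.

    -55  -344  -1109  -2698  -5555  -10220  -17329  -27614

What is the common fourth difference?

First differences: -289, -765, -1589, -2857, -4665, -7109, -10285
Second differences: -476, -824, -1268, -1808, -2444, -3176
Third differences: -348, -444, -540, -636, -732
Fourth differences: -96, -96, -96, -96

-96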